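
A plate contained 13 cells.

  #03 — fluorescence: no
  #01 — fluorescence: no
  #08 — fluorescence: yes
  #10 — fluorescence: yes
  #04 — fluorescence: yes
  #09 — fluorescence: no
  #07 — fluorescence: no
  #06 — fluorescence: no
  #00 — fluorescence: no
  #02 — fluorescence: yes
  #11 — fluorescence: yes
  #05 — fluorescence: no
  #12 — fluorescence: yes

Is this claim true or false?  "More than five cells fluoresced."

Truth condition: |A ∩ B| > 5.
A (the restrictor) = {#03, #01, #08, #10, #04, #09, #07, #06, #00, #02, #11, #05, #12}, |A| = 13.
A ∩ B = {#08, #10, #04, #02, #11, #12}, so |A ∩ B| = 6.
|A ∩ B| = 6, so the statement is true.

True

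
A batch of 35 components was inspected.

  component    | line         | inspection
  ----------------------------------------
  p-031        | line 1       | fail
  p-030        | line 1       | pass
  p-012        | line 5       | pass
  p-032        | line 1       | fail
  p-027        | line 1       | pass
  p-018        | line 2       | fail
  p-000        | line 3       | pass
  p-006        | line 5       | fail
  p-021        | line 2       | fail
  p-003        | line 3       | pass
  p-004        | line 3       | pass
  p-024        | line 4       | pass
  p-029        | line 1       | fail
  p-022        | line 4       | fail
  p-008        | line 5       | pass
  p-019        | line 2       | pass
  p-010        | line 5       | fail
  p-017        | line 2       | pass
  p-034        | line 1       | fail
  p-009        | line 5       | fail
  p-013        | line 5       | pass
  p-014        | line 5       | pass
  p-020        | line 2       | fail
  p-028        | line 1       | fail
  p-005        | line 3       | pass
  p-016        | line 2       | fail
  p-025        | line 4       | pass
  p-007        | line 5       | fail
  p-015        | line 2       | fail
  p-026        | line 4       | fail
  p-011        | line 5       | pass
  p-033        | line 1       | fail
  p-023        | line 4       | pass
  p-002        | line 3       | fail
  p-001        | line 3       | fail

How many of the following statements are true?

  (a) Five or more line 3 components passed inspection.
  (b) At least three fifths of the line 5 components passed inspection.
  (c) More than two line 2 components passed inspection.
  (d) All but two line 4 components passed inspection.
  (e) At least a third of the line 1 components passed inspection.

1

(a) line 3: |A| = 6, |A ∩ B| = 4; needs |A ∩ B| ≥ 5 — false.
(b) line 5: |A| = 9, |A ∩ B| = 5; needs |A ∩ B| / |A| ≥ 3/5 — false.
(c) line 2: |A| = 7, |A ∩ B| = 2; needs |A ∩ B| > 2 — false.
(d) line 4: |A| = 5, |A ∩ B| = 3; needs |A ∖ B| = 2 — true.
(e) line 1: |A| = 8, |A ∩ B| = 2; needs |A ∩ B| / |A| ≥ 1/3 — false.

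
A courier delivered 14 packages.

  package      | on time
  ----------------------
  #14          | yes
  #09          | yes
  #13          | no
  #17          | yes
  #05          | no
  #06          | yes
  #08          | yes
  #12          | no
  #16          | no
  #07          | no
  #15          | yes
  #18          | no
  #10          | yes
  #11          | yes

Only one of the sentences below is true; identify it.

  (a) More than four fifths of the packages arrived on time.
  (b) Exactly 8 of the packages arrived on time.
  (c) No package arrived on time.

|A| = 14, |A ∩ B| = 8, |A ∖ B| = 6.
(a) requires |A ∩ B| / |A| > 4/5: false.
(b) requires |A ∩ B| = 8: true.
(c) requires A ∩ B = ∅ (|A ∩ B| = 0): false.

(b)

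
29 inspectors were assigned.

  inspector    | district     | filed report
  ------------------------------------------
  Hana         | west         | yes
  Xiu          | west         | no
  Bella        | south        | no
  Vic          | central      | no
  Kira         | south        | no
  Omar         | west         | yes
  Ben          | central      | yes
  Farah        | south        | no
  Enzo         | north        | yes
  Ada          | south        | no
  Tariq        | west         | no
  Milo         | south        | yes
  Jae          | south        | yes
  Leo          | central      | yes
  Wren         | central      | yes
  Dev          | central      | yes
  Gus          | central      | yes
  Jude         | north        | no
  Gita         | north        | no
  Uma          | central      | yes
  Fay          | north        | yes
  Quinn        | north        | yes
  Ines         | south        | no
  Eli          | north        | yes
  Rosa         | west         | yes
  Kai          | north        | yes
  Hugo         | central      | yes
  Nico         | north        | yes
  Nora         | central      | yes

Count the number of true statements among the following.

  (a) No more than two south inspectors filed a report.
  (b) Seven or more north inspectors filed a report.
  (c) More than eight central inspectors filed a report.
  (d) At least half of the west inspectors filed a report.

(a) south: |A| = 7, |A ∩ B| = 2; needs |A ∩ B| ≤ 2 — true.
(b) north: |A| = 8, |A ∩ B| = 6; needs |A ∩ B| ≥ 7 — false.
(c) central: |A| = 9, |A ∩ B| = 8; needs |A ∩ B| > 8 — false.
(d) west: |A| = 5, |A ∩ B| = 3; needs |A ∩ B| ≥ |A ∖ B| — true.

2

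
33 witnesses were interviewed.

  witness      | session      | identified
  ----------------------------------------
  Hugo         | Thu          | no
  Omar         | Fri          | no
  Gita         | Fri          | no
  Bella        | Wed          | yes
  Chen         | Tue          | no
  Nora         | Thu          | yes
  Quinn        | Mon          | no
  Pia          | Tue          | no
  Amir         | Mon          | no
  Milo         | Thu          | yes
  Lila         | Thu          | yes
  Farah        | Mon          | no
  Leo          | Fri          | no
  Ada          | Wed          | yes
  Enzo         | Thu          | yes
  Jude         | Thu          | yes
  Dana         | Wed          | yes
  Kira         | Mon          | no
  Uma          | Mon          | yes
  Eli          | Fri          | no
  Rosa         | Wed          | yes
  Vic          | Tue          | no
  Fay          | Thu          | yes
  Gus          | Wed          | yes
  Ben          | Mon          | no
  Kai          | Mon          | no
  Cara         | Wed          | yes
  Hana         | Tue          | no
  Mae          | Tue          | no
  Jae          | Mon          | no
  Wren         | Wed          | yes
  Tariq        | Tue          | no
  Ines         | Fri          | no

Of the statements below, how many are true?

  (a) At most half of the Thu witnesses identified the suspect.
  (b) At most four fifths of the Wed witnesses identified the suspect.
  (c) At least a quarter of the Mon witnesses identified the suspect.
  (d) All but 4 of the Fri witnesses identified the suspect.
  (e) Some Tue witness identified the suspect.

(a) Thu: |A| = 7, |A ∩ B| = 6; needs |A ∩ B| ≤ |A ∖ B| — false.
(b) Wed: |A| = 7, |A ∩ B| = 7; needs |A ∩ B| / |A| ≤ 4/5 — false.
(c) Mon: |A| = 8, |A ∩ B| = 1; needs |A ∩ B| / |A| ≥ 1/4 — false.
(d) Fri: |A| = 5, |A ∩ B| = 0; needs |A ∖ B| = 4 — false.
(e) Tue: |A| = 6, |A ∩ B| = 0; needs A ∩ B ≠ ∅ (|A ∩ B| ≥ 1) — false.

0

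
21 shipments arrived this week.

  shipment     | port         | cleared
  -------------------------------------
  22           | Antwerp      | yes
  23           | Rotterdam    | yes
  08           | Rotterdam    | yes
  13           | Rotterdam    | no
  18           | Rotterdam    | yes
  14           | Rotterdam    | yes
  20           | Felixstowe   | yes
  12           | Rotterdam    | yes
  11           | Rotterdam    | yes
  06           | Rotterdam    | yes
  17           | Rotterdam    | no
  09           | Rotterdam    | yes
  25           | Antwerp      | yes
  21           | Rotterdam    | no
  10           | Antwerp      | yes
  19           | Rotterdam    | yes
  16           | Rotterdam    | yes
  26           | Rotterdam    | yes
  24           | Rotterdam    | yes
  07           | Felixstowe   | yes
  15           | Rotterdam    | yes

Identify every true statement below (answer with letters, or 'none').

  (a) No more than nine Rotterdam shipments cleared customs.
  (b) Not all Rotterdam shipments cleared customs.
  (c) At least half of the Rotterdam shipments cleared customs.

(b), (c)

|A| = 16, |A ∩ B| = 13, |A ∖ B| = 3.
(a) |A ∩ B| ≤ 9: fails.
(b) A ⊄ B (|A ∖ B| ≥ 1): holds.
(c) |A ∩ B| ≥ |A ∖ B|: holds.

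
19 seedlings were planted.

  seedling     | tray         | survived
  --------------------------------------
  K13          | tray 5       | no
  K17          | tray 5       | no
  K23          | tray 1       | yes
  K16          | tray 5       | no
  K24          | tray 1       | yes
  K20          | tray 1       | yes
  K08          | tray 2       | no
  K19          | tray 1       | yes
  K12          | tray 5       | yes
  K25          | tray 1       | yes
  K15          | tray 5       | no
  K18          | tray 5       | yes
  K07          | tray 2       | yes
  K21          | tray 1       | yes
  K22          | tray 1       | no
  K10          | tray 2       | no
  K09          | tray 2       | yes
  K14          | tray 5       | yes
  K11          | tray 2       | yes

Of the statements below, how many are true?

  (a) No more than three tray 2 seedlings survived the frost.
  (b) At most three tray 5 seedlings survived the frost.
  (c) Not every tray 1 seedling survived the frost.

3

(a) tray 2: |A| = 5, |A ∩ B| = 3; needs |A ∩ B| ≤ 3 — true.
(b) tray 5: |A| = 7, |A ∩ B| = 3; needs |A ∩ B| ≤ 3 — true.
(c) tray 1: |A| = 7, |A ∩ B| = 6; needs A ⊄ B (|A ∖ B| ≥ 1) — true.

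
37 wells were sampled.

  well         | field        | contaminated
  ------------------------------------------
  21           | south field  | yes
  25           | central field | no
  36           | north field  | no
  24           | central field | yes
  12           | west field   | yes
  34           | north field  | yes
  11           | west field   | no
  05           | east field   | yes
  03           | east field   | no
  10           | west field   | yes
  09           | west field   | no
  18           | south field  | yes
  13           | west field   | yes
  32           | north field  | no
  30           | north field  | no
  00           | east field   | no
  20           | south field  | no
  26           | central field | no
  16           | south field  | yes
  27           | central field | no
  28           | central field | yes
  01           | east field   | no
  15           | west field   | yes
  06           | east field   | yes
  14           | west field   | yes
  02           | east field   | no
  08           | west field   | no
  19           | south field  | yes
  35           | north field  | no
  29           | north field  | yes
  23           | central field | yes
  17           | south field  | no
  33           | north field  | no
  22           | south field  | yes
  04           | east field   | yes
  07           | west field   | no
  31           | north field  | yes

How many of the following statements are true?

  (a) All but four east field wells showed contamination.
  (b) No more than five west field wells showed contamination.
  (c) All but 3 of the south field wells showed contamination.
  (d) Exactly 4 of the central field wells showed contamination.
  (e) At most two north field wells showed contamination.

2

(a) east field: |A| = 7, |A ∩ B| = 3; needs |A ∖ B| = 4 — true.
(b) west field: |A| = 9, |A ∩ B| = 5; needs |A ∩ B| ≤ 5 — true.
(c) south field: |A| = 7, |A ∩ B| = 5; needs |A ∖ B| = 3 — false.
(d) central field: |A| = 6, |A ∩ B| = 3; needs |A ∩ B| = 4 — false.
(e) north field: |A| = 8, |A ∩ B| = 3; needs |A ∩ B| ≤ 2 — false.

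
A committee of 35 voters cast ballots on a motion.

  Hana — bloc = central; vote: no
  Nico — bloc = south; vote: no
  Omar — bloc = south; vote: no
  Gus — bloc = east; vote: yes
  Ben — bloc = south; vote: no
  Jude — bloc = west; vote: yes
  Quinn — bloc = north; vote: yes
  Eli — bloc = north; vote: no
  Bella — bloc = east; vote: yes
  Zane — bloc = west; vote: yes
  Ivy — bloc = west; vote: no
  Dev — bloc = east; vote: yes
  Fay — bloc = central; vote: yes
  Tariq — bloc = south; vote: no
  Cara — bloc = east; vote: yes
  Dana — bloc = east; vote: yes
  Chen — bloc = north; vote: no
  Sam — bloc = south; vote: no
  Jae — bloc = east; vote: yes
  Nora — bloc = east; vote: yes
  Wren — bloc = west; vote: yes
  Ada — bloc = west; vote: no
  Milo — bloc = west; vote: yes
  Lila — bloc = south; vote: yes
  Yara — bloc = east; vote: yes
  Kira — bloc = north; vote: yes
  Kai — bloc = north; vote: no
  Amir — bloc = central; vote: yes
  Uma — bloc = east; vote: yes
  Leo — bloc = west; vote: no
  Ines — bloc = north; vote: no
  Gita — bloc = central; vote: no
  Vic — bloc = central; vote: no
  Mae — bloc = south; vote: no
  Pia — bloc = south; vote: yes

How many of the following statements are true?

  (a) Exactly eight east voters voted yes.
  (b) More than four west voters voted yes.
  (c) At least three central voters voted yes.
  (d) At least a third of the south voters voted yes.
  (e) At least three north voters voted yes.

(a) east: |A| = 9, |A ∩ B| = 9; needs |A ∩ B| = 8 — false.
(b) west: |A| = 7, |A ∩ B| = 4; needs |A ∩ B| > 4 — false.
(c) central: |A| = 5, |A ∩ B| = 2; needs |A ∩ B| ≥ 3 — false.
(d) south: |A| = 8, |A ∩ B| = 2; needs |A ∩ B| / |A| ≥ 1/3 — false.
(e) north: |A| = 6, |A ∩ B| = 2; needs |A ∩ B| ≥ 3 — false.

0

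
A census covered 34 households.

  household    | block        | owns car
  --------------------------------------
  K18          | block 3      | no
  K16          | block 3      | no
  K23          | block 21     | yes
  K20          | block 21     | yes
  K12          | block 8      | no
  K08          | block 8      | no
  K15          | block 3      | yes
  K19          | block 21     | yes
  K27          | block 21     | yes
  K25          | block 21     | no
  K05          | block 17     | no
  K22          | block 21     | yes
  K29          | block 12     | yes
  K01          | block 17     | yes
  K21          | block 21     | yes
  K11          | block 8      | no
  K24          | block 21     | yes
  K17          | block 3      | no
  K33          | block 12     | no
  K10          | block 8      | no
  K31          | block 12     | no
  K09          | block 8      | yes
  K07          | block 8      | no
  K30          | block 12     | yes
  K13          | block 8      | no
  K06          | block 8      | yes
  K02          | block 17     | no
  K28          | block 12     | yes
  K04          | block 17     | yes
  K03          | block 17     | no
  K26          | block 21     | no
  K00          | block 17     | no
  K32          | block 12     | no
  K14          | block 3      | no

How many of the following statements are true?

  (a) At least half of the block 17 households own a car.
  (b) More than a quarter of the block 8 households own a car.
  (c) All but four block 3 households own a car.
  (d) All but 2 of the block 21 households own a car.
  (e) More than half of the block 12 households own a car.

2

(a) block 17: |A| = 6, |A ∩ B| = 2; needs |A ∩ B| ≥ |A ∖ B| — false.
(b) block 8: |A| = 8, |A ∩ B| = 2; needs |A ∩ B| / |A| > 1/4 — false.
(c) block 3: |A| = 5, |A ∩ B| = 1; needs |A ∖ B| = 4 — true.
(d) block 21: |A| = 9, |A ∩ B| = 7; needs |A ∖ B| = 2 — true.
(e) block 12: |A| = 6, |A ∩ B| = 3; needs |A ∩ B| > |A ∖ B| — false.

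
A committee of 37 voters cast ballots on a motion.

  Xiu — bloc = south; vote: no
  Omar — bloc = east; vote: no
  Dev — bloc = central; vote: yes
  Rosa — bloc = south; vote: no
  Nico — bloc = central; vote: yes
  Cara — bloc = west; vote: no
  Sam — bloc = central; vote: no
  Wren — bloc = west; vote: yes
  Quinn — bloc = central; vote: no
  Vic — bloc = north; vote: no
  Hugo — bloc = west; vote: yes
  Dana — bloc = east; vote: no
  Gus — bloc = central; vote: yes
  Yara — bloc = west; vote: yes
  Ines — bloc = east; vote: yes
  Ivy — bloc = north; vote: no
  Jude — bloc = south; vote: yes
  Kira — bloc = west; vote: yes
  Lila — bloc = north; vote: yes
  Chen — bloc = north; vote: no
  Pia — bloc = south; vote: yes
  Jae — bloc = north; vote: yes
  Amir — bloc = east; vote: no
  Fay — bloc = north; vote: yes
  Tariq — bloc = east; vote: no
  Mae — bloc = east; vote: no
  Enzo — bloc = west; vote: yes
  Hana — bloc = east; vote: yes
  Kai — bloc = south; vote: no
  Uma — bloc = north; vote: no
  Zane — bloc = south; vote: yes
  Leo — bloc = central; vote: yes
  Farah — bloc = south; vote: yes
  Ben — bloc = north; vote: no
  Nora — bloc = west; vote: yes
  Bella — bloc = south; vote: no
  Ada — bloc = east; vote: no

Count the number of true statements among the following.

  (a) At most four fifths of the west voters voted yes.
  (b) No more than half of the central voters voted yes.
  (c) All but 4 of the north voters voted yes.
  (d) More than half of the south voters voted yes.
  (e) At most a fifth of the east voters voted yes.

0

(a) west: |A| = 7, |A ∩ B| = 6; needs |A ∩ B| / |A| ≤ 4/5 — false.
(b) central: |A| = 6, |A ∩ B| = 4; needs |A ∩ B| ≤ |A ∖ B| — false.
(c) north: |A| = 8, |A ∩ B| = 3; needs |A ∖ B| = 4 — false.
(d) south: |A| = 8, |A ∩ B| = 4; needs |A ∩ B| > |A ∖ B| — false.
(e) east: |A| = 8, |A ∩ B| = 2; needs |A ∩ B| / |A| ≤ 1/5 — false.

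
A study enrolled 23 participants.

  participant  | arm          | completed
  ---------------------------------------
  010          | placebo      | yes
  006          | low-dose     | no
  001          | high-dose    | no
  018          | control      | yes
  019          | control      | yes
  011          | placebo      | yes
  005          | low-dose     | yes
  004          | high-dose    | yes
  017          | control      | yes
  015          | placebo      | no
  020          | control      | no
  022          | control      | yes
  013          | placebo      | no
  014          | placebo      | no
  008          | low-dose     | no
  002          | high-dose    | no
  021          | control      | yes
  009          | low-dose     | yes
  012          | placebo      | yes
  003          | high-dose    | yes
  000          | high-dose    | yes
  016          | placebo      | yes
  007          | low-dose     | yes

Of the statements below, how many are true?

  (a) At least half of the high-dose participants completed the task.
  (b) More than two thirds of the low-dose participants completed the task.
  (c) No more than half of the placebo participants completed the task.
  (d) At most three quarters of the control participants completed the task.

(a) high-dose: |A| = 5, |A ∩ B| = 3; needs |A ∩ B| ≥ |A ∖ B| — true.
(b) low-dose: |A| = 5, |A ∩ B| = 3; needs |A ∩ B| / |A| > 2/3 — false.
(c) placebo: |A| = 7, |A ∩ B| = 4; needs |A ∩ B| ≤ |A ∖ B| — false.
(d) control: |A| = 6, |A ∩ B| = 5; needs |A ∩ B| / |A| ≤ 3/4 — false.

1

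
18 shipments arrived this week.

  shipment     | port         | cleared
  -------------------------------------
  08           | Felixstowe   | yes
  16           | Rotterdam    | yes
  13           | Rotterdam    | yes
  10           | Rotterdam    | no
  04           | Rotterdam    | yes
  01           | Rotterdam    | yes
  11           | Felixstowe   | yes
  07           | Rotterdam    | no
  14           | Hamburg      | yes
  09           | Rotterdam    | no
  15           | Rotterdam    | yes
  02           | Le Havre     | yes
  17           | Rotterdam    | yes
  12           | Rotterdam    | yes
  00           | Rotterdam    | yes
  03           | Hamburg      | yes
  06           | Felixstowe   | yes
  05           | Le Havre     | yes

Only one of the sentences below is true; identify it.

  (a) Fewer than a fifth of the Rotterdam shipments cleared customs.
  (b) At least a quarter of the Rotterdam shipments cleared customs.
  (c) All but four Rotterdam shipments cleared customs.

(b)

|A| = 11, |A ∩ B| = 8, |A ∖ B| = 3.
(a) requires |A ∩ B| / |A| < 1/5: false.
(b) requires |A ∩ B| / |A| ≥ 1/4: true.
(c) requires |A ∖ B| = 4: false.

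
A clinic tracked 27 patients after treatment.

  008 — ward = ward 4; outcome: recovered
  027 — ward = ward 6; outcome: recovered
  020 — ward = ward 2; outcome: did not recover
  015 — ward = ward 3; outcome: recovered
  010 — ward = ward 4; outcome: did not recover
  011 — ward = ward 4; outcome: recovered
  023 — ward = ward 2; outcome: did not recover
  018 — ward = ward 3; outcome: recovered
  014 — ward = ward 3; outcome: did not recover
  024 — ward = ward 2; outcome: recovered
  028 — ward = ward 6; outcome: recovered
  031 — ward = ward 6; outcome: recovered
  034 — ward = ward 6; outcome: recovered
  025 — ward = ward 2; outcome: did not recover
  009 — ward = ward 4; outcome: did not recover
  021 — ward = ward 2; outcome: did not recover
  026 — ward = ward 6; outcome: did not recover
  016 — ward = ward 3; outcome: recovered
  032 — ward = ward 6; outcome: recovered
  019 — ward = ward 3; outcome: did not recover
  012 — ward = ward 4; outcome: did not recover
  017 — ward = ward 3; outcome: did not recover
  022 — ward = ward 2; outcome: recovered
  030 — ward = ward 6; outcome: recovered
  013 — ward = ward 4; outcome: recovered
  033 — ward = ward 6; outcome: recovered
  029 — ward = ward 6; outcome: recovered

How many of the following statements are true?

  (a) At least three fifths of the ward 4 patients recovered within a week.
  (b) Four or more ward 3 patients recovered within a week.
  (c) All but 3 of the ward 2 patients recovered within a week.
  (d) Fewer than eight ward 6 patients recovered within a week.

0

(a) ward 4: |A| = 6, |A ∩ B| = 3; needs |A ∩ B| / |A| ≥ 3/5 — false.
(b) ward 3: |A| = 6, |A ∩ B| = 3; needs |A ∩ B| ≥ 4 — false.
(c) ward 2: |A| = 6, |A ∩ B| = 2; needs |A ∖ B| = 3 — false.
(d) ward 6: |A| = 9, |A ∩ B| = 8; needs |A ∩ B| < 8 — false.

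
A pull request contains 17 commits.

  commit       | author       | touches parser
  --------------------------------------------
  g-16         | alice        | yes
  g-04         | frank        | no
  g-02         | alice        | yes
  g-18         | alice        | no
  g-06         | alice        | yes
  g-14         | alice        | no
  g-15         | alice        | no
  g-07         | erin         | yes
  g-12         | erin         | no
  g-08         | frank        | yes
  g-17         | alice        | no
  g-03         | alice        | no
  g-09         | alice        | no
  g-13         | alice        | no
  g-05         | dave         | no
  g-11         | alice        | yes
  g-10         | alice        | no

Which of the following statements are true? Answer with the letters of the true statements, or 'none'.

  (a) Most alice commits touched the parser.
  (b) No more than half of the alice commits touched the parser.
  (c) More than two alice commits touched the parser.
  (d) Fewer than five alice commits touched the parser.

|A| = 12, |A ∩ B| = 4, |A ∖ B| = 8.
(a) |A ∩ B| > |A ∖ B|: fails.
(b) |A ∩ B| ≤ |A ∖ B|: holds.
(c) |A ∩ B| > 2: holds.
(d) |A ∩ B| < 5: holds.

(b), (c), (d)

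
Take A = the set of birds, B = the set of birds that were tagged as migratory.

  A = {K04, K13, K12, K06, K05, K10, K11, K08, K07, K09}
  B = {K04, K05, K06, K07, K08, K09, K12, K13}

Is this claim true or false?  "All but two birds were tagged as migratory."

The determiner here denotes the relation: |A ∖ B| = 2.
A (the restrictor) = {K04, K13, K12, K06, K05, K10, K11, K08, K07, K09}, |A| = 10.
A ∖ B = {K10, K11}, so |A ∖ B| = 2.
|A ∖ B| = 2, so the statement is true.

True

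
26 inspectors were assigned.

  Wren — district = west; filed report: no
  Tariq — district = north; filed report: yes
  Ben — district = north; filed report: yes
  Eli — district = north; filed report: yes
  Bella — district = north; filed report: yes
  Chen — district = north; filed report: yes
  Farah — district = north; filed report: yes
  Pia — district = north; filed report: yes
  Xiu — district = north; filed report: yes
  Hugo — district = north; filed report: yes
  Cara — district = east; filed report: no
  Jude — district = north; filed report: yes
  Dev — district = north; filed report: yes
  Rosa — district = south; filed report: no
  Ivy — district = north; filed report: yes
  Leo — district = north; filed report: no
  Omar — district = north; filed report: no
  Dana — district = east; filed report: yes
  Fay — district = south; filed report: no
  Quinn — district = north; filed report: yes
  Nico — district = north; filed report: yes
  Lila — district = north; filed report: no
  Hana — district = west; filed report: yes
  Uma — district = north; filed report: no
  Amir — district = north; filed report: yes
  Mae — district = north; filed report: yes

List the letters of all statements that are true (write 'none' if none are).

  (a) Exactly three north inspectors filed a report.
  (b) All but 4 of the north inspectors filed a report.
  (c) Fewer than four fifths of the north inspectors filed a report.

|A| = 20, |A ∩ B| = 16, |A ∖ B| = 4.
(a) |A ∩ B| = 3: fails.
(b) |A ∖ B| = 4: holds.
(c) |A ∩ B| / |A| < 4/5: fails.

(b)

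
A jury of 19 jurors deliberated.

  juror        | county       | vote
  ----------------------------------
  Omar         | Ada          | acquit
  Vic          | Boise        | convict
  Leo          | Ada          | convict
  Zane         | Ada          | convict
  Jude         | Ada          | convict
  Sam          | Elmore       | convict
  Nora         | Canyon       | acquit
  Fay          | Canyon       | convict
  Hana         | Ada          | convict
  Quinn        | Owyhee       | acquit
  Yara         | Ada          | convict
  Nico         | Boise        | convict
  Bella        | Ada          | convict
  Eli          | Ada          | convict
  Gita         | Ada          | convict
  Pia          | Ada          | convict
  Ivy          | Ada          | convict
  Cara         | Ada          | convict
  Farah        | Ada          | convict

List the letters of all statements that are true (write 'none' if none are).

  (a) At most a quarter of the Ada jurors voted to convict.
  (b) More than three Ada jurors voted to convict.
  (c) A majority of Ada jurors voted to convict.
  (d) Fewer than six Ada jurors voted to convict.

(b), (c)

|A| = 13, |A ∩ B| = 12, |A ∖ B| = 1.
(a) |A ∩ B| / |A| ≤ 1/4: fails.
(b) |A ∩ B| > 3: holds.
(c) |A ∩ B| > |A ∖ B|: holds.
(d) |A ∩ B| < 6: fails.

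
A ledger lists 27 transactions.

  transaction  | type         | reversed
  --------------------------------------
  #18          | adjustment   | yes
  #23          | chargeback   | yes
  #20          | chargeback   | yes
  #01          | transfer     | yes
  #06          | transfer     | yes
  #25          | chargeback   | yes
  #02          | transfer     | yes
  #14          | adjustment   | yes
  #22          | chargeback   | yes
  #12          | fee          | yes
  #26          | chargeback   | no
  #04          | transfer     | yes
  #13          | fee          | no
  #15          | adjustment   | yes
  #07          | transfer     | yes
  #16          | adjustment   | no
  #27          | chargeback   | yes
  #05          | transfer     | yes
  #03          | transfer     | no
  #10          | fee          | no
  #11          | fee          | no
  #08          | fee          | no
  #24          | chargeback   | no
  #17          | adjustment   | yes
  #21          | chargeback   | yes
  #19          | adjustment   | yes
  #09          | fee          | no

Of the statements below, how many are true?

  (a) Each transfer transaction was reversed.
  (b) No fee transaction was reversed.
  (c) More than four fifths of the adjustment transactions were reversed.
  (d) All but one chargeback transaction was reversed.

(a) transfer: |A| = 7, |A ∩ B| = 6; needs A ⊆ B, i.e. every element of A is in B (|A ∖ B| = 0) — false.
(b) fee: |A| = 6, |A ∩ B| = 1; needs A ∩ B = ∅ (|A ∩ B| = 0) — false.
(c) adjustment: |A| = 6, |A ∩ B| = 5; needs |A ∩ B| / |A| > 4/5 — true.
(d) chargeback: |A| = 8, |A ∩ B| = 6; needs |A ∖ B| = 1 — false.

1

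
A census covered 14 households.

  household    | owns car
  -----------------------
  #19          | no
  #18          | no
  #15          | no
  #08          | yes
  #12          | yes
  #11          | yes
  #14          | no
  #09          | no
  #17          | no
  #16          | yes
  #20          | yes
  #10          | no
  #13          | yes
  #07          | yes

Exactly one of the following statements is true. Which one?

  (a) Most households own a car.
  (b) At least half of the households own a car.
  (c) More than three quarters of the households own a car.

|A| = 14, |A ∩ B| = 7, |A ∖ B| = 7.
(a) requires |A ∩ B| > |A ∖ B|: false.
(b) requires |A ∩ B| ≥ |A ∖ B|: true.
(c) requires |A ∩ B| / |A| > 3/4: false.

(b)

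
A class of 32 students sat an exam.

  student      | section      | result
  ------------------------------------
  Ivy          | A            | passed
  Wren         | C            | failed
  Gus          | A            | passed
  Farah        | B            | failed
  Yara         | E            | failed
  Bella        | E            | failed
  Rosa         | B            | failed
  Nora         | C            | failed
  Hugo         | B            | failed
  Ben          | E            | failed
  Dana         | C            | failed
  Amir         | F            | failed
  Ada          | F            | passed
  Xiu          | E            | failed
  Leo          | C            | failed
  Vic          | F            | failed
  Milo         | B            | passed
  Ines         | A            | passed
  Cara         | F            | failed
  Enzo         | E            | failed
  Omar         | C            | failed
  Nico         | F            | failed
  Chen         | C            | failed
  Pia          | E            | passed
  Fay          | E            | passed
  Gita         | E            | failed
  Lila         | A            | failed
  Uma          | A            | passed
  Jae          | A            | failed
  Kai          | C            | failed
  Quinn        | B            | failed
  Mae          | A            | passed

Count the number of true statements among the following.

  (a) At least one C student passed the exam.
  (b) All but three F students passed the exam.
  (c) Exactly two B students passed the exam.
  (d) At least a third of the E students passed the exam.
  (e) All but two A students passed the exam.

(a) C: |A| = 7, |A ∩ B| = 0; needs A ∩ B ≠ ∅ (|A ∩ B| ≥ 1) — false.
(b) F: |A| = 5, |A ∩ B| = 1; needs |A ∖ B| = 3 — false.
(c) B: |A| = 5, |A ∩ B| = 1; needs |A ∩ B| = 2 — false.
(d) E: |A| = 8, |A ∩ B| = 2; needs |A ∩ B| / |A| ≥ 1/3 — false.
(e) A: |A| = 7, |A ∩ B| = 5; needs |A ∖ B| = 2 — true.

1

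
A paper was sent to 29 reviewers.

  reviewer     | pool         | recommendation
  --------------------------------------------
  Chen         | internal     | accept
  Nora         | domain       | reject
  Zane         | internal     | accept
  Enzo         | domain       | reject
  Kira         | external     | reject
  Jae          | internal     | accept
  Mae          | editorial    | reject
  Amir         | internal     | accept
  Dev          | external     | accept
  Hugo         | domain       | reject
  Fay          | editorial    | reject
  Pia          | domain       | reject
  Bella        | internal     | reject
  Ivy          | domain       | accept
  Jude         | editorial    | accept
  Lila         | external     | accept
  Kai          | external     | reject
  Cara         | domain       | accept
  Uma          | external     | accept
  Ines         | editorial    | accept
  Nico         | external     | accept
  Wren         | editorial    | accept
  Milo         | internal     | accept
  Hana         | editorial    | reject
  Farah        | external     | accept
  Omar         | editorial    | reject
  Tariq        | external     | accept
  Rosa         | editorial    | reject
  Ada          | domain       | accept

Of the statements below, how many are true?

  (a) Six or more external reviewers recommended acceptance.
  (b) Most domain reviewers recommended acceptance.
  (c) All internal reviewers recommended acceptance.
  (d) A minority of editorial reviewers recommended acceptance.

(a) external: |A| = 8, |A ∩ B| = 6; needs |A ∩ B| ≥ 6 — true.
(b) domain: |A| = 7, |A ∩ B| = 3; needs |A ∩ B| > |A ∖ B| — false.
(c) internal: |A| = 6, |A ∩ B| = 5; needs A ⊆ B, i.e. every element of A is in B (|A ∖ B| = 0) — false.
(d) editorial: |A| = 8, |A ∩ B| = 3; needs |A ∩ B| < |A ∖ B| — true.

2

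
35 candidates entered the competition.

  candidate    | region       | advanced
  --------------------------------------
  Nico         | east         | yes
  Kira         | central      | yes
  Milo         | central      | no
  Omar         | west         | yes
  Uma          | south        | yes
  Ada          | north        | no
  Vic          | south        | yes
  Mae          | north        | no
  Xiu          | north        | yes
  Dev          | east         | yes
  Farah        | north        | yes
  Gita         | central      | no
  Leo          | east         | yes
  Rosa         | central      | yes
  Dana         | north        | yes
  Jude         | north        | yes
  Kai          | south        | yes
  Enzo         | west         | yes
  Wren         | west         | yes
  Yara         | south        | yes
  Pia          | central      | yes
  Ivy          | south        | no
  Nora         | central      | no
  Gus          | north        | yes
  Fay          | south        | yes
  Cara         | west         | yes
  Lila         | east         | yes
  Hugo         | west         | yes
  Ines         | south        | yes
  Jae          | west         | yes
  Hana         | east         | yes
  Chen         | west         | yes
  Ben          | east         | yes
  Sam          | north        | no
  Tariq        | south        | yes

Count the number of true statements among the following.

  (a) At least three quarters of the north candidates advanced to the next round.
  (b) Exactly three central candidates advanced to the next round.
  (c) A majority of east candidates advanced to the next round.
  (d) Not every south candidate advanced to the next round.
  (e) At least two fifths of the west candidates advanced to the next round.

4

(a) north: |A| = 8, |A ∩ B| = 5; needs |A ∩ B| / |A| ≥ 3/4 — false.
(b) central: |A| = 6, |A ∩ B| = 3; needs |A ∩ B| = 3 — true.
(c) east: |A| = 6, |A ∩ B| = 6; needs |A ∩ B| > |A ∖ B| — true.
(d) south: |A| = 8, |A ∩ B| = 7; needs A ⊄ B (|A ∖ B| ≥ 1) — true.
(e) west: |A| = 7, |A ∩ B| = 7; needs |A ∩ B| / |A| ≥ 2/5 — true.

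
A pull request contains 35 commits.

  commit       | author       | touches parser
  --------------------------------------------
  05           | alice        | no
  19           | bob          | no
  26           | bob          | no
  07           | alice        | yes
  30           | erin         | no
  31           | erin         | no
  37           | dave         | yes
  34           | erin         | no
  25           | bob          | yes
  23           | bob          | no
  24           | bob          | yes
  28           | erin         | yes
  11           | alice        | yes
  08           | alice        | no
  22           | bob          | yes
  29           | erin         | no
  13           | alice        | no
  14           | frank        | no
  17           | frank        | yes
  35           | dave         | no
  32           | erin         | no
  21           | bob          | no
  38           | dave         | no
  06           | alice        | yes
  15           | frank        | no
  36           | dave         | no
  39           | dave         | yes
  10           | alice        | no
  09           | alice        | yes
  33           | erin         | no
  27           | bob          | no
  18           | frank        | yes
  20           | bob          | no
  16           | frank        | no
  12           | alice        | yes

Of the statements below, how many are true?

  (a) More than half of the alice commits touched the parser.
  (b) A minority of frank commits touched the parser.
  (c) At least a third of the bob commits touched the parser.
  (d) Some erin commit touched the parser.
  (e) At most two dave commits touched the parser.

5

(a) alice: |A| = 9, |A ∩ B| = 5; needs |A ∩ B| > |A ∖ B| — true.
(b) frank: |A| = 5, |A ∩ B| = 2; needs |A ∩ B| < |A ∖ B| — true.
(c) bob: |A| = 9, |A ∩ B| = 3; needs |A ∩ B| / |A| ≥ 1/3 — true.
(d) erin: |A| = 7, |A ∩ B| = 1; needs A ∩ B ≠ ∅ (|A ∩ B| ≥ 1) — true.
(e) dave: |A| = 5, |A ∩ B| = 2; needs |A ∩ B| ≤ 2 — true.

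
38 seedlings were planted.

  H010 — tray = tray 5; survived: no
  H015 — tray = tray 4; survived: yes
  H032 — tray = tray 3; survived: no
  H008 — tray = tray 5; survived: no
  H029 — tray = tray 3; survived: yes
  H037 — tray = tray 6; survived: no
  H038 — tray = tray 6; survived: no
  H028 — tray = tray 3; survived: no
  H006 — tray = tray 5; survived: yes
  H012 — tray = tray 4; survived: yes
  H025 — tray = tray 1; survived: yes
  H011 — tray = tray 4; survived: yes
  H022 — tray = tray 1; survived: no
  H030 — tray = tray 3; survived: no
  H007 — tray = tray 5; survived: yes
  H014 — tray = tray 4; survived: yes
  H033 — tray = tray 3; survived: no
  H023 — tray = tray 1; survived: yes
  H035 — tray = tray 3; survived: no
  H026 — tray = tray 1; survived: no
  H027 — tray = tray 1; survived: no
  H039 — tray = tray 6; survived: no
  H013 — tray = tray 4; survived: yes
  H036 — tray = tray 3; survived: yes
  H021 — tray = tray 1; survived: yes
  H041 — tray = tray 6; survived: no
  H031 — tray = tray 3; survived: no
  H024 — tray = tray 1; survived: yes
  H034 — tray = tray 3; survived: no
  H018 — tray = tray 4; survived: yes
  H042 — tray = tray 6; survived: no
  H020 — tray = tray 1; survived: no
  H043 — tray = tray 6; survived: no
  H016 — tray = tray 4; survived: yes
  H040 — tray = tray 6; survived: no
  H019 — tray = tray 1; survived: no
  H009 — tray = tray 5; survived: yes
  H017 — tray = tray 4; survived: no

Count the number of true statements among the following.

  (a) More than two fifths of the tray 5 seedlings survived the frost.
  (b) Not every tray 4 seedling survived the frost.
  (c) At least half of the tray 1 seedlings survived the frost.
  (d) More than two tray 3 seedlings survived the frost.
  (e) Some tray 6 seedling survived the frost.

(a) tray 5: |A| = 5, |A ∩ B| = 3; needs |A ∩ B| / |A| > 2/5 — true.
(b) tray 4: |A| = 8, |A ∩ B| = 7; needs A ⊄ B (|A ∖ B| ≥ 1) — true.
(c) tray 1: |A| = 9, |A ∩ B| = 4; needs |A ∩ B| ≥ |A ∖ B| — false.
(d) tray 3: |A| = 9, |A ∩ B| = 2; needs |A ∩ B| > 2 — false.
(e) tray 6: |A| = 7, |A ∩ B| = 0; needs A ∩ B ≠ ∅ (|A ∩ B| ≥ 1) — false.

2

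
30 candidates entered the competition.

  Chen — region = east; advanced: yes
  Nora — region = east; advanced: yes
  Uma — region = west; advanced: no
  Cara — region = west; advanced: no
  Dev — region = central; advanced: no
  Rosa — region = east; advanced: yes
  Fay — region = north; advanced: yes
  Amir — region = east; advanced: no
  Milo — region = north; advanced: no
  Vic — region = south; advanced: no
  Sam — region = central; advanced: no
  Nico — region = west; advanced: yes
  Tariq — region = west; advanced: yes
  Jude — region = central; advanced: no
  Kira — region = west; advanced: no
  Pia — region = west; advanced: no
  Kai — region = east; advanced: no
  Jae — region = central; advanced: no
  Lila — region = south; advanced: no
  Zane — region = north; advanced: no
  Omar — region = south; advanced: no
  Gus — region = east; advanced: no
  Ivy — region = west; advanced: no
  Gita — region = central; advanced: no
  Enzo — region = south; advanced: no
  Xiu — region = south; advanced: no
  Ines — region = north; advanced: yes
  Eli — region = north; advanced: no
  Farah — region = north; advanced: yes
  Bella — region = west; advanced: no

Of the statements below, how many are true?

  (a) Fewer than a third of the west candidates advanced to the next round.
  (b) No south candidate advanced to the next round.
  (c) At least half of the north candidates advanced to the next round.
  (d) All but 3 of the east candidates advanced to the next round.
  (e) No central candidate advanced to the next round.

5

(a) west: |A| = 8, |A ∩ B| = 2; needs |A ∩ B| / |A| < 1/3 — true.
(b) south: |A| = 5, |A ∩ B| = 0; needs A ∩ B = ∅ (|A ∩ B| = 0) — true.
(c) north: |A| = 6, |A ∩ B| = 3; needs |A ∩ B| ≥ |A ∖ B| — true.
(d) east: |A| = 6, |A ∩ B| = 3; needs |A ∖ B| = 3 — true.
(e) central: |A| = 5, |A ∩ B| = 0; needs A ∩ B = ∅ (|A ∩ B| = 0) — true.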